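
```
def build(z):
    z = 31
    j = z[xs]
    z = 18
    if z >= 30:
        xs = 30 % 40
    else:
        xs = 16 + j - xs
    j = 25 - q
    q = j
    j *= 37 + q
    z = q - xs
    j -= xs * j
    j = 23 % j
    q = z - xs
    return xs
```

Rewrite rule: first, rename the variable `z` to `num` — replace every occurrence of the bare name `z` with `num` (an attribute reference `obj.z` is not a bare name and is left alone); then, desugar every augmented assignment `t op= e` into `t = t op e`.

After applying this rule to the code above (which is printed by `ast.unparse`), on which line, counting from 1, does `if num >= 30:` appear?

Transformed code:
def build(num):
    num = 31
    j = num[xs]
    num = 18
    if num >= 30:
        xs = 30 % 40
    else:
        xs = 16 + j - xs
    j = 25 - q
    q = j
    j = j * (37 + q)
    num = q - xs
    j = j - xs * j
    j = 23 % j
    q = num - xs
    return xs

5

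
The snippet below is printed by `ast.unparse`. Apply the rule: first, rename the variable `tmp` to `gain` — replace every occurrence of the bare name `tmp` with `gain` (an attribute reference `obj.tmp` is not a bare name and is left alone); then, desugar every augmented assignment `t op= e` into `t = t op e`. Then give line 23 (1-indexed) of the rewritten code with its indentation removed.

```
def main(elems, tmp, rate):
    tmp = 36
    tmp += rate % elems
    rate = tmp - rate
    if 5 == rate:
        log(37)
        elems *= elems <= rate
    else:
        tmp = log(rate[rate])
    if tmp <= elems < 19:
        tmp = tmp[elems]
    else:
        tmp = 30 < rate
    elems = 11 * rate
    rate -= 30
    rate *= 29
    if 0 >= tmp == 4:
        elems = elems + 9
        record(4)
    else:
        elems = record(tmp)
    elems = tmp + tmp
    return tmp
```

Transformed code:
def main(elems, gain, rate):
    gain = 36
    gain = gain + rate % elems
    rate = gain - rate
    if 5 == rate:
        log(37)
        elems = elems * (elems <= rate)
    else:
        gain = log(rate[rate])
    if gain <= elems < 19:
        gain = gain[elems]
    else:
        gain = 30 < rate
    elems = 11 * rate
    rate = rate - 30
    rate = rate * 29
    if 0 >= gain == 4:
        elems = elems + 9
        record(4)
    else:
        elems = record(gain)
    elems = gain + gain
    return gain

return gain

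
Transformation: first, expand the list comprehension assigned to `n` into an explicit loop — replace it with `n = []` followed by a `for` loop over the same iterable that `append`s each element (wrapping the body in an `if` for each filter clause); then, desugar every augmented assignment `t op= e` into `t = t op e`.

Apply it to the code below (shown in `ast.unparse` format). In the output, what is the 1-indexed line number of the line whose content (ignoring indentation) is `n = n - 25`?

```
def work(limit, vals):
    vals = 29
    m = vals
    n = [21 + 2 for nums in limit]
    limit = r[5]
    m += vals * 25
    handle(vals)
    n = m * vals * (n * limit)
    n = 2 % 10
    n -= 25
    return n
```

Transformed code:
def work(limit, vals):
    vals = 29
    m = vals
    n = []
    for nums in limit:
        n.append(21 + 2)
    limit = r[5]
    m = m + vals * 25
    handle(vals)
    n = m * vals * (n * limit)
    n = 2 % 10
    n = n - 25
    return n

12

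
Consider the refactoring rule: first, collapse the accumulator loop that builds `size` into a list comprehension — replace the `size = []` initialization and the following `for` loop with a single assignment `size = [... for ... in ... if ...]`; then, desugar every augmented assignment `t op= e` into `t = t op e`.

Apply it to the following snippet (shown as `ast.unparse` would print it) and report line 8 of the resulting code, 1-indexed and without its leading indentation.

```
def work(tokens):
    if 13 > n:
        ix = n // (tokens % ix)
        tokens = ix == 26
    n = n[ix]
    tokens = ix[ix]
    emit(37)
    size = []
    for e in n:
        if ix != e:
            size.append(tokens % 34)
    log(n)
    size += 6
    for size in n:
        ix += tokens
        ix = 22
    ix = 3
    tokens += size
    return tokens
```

Transformed code:
def work(tokens):
    if 13 > n:
        ix = n // (tokens % ix)
        tokens = ix == 26
    n = n[ix]
    tokens = ix[ix]
    emit(37)
    size = [tokens % 34 for e in n if ix != e]
    log(n)
    size = size + 6
    for size in n:
        ix = ix + tokens
        ix = 22
    ix = 3
    tokens = tokens + size
    return tokens

size = [tokens % 34 for e in n if ix != e]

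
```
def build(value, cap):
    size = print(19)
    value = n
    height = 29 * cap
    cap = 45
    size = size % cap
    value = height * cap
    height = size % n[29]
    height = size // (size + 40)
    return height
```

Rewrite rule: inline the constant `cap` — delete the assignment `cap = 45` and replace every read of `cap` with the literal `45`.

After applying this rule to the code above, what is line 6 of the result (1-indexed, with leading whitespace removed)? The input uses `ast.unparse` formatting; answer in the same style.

Transformed code:
def build(value, cap):
    size = print(19)
    value = n
    height = 29 * 45
    size = size % 45
    value = height * 45
    height = size % n[29]
    height = size // (size + 40)
    return height

value = height * 45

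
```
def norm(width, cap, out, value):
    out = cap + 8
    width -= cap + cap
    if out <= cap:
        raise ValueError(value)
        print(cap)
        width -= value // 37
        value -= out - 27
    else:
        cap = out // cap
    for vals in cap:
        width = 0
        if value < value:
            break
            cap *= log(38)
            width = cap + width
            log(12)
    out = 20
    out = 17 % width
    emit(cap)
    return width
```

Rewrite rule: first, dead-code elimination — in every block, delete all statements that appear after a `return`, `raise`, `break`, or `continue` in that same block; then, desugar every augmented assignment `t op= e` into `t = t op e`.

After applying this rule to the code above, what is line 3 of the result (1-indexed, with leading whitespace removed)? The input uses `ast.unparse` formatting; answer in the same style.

width = width - (cap + cap)

Transformed code:
def norm(width, cap, out, value):
    out = cap + 8
    width = width - (cap + cap)
    if out <= cap:
        raise ValueError(value)
    else:
        cap = out // cap
    for vals in cap:
        width = 0
        if value < value:
            break
    out = 20
    out = 17 % width
    emit(cap)
    return width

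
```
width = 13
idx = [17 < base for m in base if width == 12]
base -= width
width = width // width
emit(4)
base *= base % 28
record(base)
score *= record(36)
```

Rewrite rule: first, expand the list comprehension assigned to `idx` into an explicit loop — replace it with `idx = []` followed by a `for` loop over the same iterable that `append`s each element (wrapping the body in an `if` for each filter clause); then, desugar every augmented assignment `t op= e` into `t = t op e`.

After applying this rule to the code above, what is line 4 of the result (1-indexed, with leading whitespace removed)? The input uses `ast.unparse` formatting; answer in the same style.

Transformed code:
width = 13
idx = []
for m in base:
    if width == 12:
        idx.append(17 < base)
base = base - width
width = width // width
emit(4)
base = base * (base % 28)
record(base)
score = score * record(36)

if width == 12:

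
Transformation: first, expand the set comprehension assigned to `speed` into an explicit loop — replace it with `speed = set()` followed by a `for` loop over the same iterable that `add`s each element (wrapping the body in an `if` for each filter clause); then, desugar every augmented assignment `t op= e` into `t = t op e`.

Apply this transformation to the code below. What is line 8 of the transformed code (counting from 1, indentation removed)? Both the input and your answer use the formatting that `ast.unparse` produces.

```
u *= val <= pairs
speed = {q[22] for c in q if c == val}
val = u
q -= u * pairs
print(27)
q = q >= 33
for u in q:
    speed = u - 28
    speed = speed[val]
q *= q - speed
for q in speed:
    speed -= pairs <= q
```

print(27)

Transformed code:
u = u * (val <= pairs)
speed = set()
for c in q:
    if c == val:
        speed.add(q[22])
val = u
q = q - u * pairs
print(27)
q = q >= 33
for u in q:
    speed = u - 28
    speed = speed[val]
q = q * (q - speed)
for q in speed:
    speed = speed - (pairs <= q)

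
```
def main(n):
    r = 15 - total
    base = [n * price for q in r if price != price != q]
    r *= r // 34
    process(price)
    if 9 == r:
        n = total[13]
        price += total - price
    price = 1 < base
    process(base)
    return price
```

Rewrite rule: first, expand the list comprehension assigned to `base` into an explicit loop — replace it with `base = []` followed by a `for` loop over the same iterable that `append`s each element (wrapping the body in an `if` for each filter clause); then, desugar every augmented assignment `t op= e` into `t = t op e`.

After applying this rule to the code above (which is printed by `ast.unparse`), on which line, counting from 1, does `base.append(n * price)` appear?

Transformed code:
def main(n):
    r = 15 - total
    base = []
    for q in r:
        if price != price != q:
            base.append(n * price)
    r = r * (r // 34)
    process(price)
    if 9 == r:
        n = total[13]
        price = price + (total - price)
    price = 1 < base
    process(base)
    return price

6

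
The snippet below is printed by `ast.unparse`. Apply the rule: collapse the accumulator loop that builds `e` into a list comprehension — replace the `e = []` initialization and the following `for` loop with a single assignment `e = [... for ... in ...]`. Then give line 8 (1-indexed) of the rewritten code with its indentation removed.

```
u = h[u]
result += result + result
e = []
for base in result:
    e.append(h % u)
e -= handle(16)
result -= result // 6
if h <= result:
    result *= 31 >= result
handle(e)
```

handle(e)

Transformed code:
u = h[u]
result += result + result
e = [h % u for base in result]
e -= handle(16)
result -= result // 6
if h <= result:
    result *= 31 >= result
handle(e)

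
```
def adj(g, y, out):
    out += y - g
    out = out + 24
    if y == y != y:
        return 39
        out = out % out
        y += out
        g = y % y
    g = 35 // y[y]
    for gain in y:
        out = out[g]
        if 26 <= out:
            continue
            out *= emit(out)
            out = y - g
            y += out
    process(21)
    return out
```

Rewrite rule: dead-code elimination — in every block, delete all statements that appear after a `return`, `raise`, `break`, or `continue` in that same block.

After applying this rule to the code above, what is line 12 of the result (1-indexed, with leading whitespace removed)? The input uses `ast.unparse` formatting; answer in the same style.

return out

Transformed code:
def adj(g, y, out):
    out += y - g
    out = out + 24
    if y == y != y:
        return 39
    g = 35 // y[y]
    for gain in y:
        out = out[g]
        if 26 <= out:
            continue
    process(21)
    return out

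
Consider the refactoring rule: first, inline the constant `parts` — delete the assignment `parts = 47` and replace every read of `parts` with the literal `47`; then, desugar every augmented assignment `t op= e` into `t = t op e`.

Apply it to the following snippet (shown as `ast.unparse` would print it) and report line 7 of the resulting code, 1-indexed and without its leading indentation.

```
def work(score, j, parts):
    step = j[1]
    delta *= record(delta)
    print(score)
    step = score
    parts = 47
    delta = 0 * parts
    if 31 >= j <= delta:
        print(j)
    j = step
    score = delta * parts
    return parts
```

Transformed code:
def work(score, j, parts):
    step = j[1]
    delta = delta * record(delta)
    print(score)
    step = score
    delta = 0 * 47
    if 31 >= j <= delta:
        print(j)
    j = step
    score = delta * 47
    return 47

if 31 >= j <= delta:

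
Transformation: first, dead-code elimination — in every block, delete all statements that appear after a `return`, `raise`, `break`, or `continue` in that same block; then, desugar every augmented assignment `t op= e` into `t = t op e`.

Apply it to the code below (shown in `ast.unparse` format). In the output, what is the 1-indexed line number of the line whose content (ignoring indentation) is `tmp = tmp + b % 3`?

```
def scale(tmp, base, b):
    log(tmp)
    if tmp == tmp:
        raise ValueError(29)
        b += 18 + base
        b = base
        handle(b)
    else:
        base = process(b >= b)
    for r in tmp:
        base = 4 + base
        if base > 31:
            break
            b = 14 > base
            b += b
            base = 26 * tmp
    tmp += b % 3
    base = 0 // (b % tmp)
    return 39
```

Transformed code:
def scale(tmp, base, b):
    log(tmp)
    if tmp == tmp:
        raise ValueError(29)
    else:
        base = process(b >= b)
    for r in tmp:
        base = 4 + base
        if base > 31:
            break
    tmp = tmp + b % 3
    base = 0 // (b % tmp)
    return 39

11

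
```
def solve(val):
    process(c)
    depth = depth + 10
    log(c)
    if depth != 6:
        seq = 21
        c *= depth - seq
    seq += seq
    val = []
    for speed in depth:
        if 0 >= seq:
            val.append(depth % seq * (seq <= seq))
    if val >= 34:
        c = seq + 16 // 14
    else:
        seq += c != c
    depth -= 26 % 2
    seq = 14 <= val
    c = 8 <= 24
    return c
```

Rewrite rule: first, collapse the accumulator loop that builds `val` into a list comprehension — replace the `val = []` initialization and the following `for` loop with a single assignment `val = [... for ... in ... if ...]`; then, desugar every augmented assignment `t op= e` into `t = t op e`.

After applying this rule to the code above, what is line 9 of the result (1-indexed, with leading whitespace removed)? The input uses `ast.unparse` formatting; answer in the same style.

val = [depth % seq * (seq <= seq) for speed in depth if 0 >= seq]

Transformed code:
def solve(val):
    process(c)
    depth = depth + 10
    log(c)
    if depth != 6:
        seq = 21
        c = c * (depth - seq)
    seq = seq + seq
    val = [depth % seq * (seq <= seq) for speed in depth if 0 >= seq]
    if val >= 34:
        c = seq + 16 // 14
    else:
        seq = seq + (c != c)
    depth = depth - 26 % 2
    seq = 14 <= val
    c = 8 <= 24
    return c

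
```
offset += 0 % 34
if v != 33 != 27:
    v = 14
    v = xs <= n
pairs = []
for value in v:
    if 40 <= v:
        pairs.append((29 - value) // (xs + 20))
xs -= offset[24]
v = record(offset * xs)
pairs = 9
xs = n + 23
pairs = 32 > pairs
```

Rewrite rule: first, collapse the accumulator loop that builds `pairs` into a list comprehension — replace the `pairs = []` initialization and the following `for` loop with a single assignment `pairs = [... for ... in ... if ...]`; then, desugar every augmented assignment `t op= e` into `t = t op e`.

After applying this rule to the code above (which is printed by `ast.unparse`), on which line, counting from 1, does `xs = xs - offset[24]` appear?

6

Transformed code:
offset = offset + 0 % 34
if v != 33 != 27:
    v = 14
    v = xs <= n
pairs = [(29 - value) // (xs + 20) for value in v if 40 <= v]
xs = xs - offset[24]
v = record(offset * xs)
pairs = 9
xs = n + 23
pairs = 32 > pairs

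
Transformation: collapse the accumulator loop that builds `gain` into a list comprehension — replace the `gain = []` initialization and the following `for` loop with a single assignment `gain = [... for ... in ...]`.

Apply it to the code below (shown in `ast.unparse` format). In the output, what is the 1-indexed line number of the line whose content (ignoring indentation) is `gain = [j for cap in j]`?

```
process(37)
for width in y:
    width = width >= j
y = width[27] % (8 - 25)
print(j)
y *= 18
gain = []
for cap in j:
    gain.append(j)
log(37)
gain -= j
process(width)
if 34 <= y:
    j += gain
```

Transformed code:
process(37)
for width in y:
    width = width >= j
y = width[27] % (8 - 25)
print(j)
y *= 18
gain = [j for cap in j]
log(37)
gain -= j
process(width)
if 34 <= y:
    j += gain

7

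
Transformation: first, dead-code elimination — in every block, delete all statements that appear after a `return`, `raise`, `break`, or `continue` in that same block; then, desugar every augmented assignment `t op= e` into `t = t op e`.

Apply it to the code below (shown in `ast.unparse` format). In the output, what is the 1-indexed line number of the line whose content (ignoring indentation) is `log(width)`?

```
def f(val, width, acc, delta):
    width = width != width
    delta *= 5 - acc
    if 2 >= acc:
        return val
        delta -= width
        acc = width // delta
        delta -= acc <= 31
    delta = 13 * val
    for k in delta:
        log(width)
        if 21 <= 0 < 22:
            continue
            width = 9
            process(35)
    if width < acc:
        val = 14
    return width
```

Transformed code:
def f(val, width, acc, delta):
    width = width != width
    delta = delta * (5 - acc)
    if 2 >= acc:
        return val
    delta = 13 * val
    for k in delta:
        log(width)
        if 21 <= 0 < 22:
            continue
    if width < acc:
        val = 14
    return width

8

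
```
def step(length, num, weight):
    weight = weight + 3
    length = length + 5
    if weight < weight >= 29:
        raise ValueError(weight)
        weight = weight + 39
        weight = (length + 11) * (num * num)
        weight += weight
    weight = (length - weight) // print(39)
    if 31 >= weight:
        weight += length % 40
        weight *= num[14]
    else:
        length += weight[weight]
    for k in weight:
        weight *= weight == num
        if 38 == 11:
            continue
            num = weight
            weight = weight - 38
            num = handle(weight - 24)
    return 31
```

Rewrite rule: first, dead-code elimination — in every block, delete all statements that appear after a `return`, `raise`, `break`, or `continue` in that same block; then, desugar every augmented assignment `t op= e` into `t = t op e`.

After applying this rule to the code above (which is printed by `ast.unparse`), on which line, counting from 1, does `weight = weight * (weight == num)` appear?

13

Transformed code:
def step(length, num, weight):
    weight = weight + 3
    length = length + 5
    if weight < weight >= 29:
        raise ValueError(weight)
    weight = (length - weight) // print(39)
    if 31 >= weight:
        weight = weight + length % 40
        weight = weight * num[14]
    else:
        length = length + weight[weight]
    for k in weight:
        weight = weight * (weight == num)
        if 38 == 11:
            continue
    return 31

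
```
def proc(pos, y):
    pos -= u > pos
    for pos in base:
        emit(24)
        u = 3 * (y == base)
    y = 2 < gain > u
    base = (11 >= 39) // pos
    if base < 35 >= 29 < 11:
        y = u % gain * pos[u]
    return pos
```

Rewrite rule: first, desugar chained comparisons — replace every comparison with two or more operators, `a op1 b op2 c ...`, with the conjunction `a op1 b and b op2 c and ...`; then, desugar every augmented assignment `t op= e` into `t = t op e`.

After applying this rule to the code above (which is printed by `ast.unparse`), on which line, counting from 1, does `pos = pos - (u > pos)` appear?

Transformed code:
def proc(pos, y):
    pos = pos - (u > pos)
    for pos in base:
        emit(24)
        u = 3 * (y == base)
    y = 2 < gain and gain > u
    base = (11 >= 39) // pos
    if base < 35 and 35 >= 29 and (29 < 11):
        y = u % gain * pos[u]
    return pos

2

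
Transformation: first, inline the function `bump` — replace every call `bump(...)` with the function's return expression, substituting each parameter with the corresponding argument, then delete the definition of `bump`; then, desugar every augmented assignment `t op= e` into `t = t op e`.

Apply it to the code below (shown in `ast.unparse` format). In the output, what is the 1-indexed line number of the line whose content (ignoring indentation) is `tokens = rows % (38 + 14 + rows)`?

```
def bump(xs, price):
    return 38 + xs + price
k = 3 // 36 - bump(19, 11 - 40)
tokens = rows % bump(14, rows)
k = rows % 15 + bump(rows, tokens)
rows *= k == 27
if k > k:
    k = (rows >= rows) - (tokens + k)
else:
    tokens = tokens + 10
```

Transformed code:
k = 3 // 36 - (38 + 19 + (11 - 40))
tokens = rows % (38 + 14 + rows)
k = rows % 15 + (38 + rows + tokens)
rows = rows * (k == 27)
if k > k:
    k = (rows >= rows) - (tokens + k)
else:
    tokens = tokens + 10

2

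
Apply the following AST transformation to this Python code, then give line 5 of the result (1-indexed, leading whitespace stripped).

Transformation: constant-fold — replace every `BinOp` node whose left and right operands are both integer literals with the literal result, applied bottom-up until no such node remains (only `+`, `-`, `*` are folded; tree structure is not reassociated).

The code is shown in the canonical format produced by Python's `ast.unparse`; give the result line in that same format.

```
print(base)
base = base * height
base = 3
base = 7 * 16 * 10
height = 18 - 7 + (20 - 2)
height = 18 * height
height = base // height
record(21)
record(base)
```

Transformed code:
print(base)
base = base * height
base = 3
base = 1120
height = 29
height = 18 * height
height = base // height
record(21)
record(base)

height = 29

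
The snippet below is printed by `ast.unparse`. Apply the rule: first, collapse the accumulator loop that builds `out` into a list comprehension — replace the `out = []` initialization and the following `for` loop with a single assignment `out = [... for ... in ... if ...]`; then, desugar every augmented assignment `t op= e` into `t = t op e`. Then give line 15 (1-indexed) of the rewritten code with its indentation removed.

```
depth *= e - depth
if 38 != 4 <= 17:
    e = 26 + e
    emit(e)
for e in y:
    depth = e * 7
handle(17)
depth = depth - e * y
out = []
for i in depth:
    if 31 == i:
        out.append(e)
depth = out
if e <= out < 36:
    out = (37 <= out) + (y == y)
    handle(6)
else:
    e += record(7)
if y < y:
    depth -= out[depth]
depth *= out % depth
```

Transformed code:
depth = depth * (e - depth)
if 38 != 4 <= 17:
    e = 26 + e
    emit(e)
for e in y:
    depth = e * 7
handle(17)
depth = depth - e * y
out = [e for i in depth if 31 == i]
depth = out
if e <= out < 36:
    out = (37 <= out) + (y == y)
    handle(6)
else:
    e = e + record(7)
if y < y:
    depth = depth - out[depth]
depth = depth * (out % depth)

e = e + record(7)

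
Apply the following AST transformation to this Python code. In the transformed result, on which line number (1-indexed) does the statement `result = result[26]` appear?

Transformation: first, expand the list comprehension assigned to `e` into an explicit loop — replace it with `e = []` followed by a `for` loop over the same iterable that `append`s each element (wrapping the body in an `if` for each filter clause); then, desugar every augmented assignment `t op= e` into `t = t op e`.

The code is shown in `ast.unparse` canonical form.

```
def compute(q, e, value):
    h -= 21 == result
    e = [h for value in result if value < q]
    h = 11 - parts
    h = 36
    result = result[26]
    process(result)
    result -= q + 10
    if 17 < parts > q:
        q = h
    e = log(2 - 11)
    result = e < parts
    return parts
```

9

Transformed code:
def compute(q, e, value):
    h = h - (21 == result)
    e = []
    for value in result:
        if value < q:
            e.append(h)
    h = 11 - parts
    h = 36
    result = result[26]
    process(result)
    result = result - (q + 10)
    if 17 < parts > q:
        q = h
    e = log(2 - 11)
    result = e < parts
    return parts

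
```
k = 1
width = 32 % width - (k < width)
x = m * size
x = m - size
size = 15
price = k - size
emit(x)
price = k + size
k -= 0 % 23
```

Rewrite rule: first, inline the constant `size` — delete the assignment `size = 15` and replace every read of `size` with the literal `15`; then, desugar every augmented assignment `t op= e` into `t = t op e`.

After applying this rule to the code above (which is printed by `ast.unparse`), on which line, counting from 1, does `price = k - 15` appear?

Transformed code:
k = 1
width = 32 % width - (k < width)
x = m * 15
x = m - 15
price = k - 15
emit(x)
price = k + 15
k = k - 0 % 23

5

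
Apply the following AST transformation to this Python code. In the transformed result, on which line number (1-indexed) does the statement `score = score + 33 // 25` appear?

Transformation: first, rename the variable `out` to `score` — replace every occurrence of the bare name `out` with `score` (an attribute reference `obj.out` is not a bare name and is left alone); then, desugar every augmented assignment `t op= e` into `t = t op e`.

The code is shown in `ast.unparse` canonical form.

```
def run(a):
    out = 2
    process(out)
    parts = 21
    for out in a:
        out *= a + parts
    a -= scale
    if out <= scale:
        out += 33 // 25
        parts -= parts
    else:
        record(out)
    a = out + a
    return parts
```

Transformed code:
def run(a):
    score = 2
    process(score)
    parts = 21
    for score in a:
        score = score * (a + parts)
    a = a - scale
    if score <= scale:
        score = score + 33 // 25
        parts = parts - parts
    else:
        record(score)
    a = score + a
    return parts

9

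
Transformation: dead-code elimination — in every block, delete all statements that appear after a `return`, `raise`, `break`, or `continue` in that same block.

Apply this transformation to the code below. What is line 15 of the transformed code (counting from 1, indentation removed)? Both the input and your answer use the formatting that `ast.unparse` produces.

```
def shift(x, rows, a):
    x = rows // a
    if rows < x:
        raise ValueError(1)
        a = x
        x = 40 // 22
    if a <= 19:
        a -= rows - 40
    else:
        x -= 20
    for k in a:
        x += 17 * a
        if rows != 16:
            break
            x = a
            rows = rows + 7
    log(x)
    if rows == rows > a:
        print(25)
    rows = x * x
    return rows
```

print(25)

Transformed code:
def shift(x, rows, a):
    x = rows // a
    if rows < x:
        raise ValueError(1)
    if a <= 19:
        a -= rows - 40
    else:
        x -= 20
    for k in a:
        x += 17 * a
        if rows != 16:
            break
    log(x)
    if rows == rows > a:
        print(25)
    rows = x * x
    return rows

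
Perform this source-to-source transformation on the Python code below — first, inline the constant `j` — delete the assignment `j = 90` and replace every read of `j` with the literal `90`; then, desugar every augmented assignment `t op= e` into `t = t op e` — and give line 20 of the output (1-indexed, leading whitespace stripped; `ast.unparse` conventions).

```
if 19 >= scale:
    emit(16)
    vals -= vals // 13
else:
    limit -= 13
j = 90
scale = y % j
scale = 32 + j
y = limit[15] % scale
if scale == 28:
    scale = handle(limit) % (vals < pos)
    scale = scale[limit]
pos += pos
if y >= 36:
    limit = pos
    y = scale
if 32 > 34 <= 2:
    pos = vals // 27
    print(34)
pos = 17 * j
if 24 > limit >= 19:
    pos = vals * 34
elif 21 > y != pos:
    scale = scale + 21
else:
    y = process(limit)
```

Transformed code:
if 19 >= scale:
    emit(16)
    vals = vals - vals // 13
else:
    limit = limit - 13
scale = y % 90
scale = 32 + 90
y = limit[15] % scale
if scale == 28:
    scale = handle(limit) % (vals < pos)
    scale = scale[limit]
pos = pos + pos
if y >= 36:
    limit = pos
    y = scale
if 32 > 34 <= 2:
    pos = vals // 27
    print(34)
pos = 17 * 90
if 24 > limit >= 19:
    pos = vals * 34
elif 21 > y != pos:
    scale = scale + 21
else:
    y = process(limit)

if 24 > limit >= 19:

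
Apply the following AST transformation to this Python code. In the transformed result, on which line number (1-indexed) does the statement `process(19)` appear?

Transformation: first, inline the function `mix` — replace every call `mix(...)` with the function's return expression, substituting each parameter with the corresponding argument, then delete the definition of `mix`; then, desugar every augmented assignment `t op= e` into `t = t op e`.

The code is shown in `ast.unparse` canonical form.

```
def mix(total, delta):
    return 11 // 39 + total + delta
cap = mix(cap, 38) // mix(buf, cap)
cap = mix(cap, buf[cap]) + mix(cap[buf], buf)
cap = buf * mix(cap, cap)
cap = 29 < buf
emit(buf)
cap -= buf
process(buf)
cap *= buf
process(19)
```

Transformed code:
cap = (11 // 39 + cap + 38) // (11 // 39 + buf + cap)
cap = 11 // 39 + cap + buf[cap] + (11 // 39 + cap[buf] + buf)
cap = buf * (11 // 39 + cap + cap)
cap = 29 < buf
emit(buf)
cap = cap - buf
process(buf)
cap = cap * buf
process(19)

9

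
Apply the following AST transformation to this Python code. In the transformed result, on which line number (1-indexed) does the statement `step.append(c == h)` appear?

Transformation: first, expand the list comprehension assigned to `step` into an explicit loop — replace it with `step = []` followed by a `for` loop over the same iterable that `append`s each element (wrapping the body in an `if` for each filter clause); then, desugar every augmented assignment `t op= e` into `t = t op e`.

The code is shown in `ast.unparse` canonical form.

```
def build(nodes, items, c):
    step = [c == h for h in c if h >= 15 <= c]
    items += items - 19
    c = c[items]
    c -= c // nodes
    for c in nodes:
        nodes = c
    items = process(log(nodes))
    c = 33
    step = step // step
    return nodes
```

5

Transformed code:
def build(nodes, items, c):
    step = []
    for h in c:
        if h >= 15 <= c:
            step.append(c == h)
    items = items + (items - 19)
    c = c[items]
    c = c - c // nodes
    for c in nodes:
        nodes = c
    items = process(log(nodes))
    c = 33
    step = step // step
    return nodes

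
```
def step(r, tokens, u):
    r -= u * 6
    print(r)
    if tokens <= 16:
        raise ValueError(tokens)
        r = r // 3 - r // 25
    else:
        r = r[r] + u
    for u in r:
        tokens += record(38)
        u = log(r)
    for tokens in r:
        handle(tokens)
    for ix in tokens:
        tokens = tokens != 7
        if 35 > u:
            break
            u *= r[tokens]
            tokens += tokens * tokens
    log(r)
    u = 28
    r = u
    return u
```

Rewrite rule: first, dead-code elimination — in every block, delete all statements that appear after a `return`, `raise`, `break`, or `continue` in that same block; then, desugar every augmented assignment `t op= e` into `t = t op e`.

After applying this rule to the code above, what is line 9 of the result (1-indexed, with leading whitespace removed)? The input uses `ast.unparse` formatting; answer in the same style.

tokens = tokens + record(38)

Transformed code:
def step(r, tokens, u):
    r = r - u * 6
    print(r)
    if tokens <= 16:
        raise ValueError(tokens)
    else:
        r = r[r] + u
    for u in r:
        tokens = tokens + record(38)
        u = log(r)
    for tokens in r:
        handle(tokens)
    for ix in tokens:
        tokens = tokens != 7
        if 35 > u:
            break
    log(r)
    u = 28
    r = u
    return u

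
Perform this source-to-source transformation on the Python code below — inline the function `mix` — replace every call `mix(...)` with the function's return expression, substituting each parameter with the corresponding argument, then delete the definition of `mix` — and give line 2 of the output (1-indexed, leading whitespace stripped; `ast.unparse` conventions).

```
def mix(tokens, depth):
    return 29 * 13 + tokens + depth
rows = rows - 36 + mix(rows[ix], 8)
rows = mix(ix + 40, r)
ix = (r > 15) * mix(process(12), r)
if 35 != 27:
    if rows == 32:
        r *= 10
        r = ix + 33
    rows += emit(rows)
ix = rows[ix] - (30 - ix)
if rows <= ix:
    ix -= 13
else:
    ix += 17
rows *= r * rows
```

rows = 29 * 13 + (ix + 40) + r

Transformed code:
rows = rows - 36 + (29 * 13 + rows[ix] + 8)
rows = 29 * 13 + (ix + 40) + r
ix = (r > 15) * (29 * 13 + process(12) + r)
if 35 != 27:
    if rows == 32:
        r *= 10
        r = ix + 33
    rows += emit(rows)
ix = rows[ix] - (30 - ix)
if rows <= ix:
    ix -= 13
else:
    ix += 17
rows *= r * rows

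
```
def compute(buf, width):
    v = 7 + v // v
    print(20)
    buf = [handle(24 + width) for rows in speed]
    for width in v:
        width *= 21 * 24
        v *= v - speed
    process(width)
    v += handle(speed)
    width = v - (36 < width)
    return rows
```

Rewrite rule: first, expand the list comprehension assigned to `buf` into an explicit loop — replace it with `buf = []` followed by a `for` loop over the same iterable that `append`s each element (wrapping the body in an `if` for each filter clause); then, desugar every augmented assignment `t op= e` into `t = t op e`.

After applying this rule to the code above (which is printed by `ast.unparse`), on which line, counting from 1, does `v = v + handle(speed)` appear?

11

Transformed code:
def compute(buf, width):
    v = 7 + v // v
    print(20)
    buf = []
    for rows in speed:
        buf.append(handle(24 + width))
    for width in v:
        width = width * (21 * 24)
        v = v * (v - speed)
    process(width)
    v = v + handle(speed)
    width = v - (36 < width)
    return rows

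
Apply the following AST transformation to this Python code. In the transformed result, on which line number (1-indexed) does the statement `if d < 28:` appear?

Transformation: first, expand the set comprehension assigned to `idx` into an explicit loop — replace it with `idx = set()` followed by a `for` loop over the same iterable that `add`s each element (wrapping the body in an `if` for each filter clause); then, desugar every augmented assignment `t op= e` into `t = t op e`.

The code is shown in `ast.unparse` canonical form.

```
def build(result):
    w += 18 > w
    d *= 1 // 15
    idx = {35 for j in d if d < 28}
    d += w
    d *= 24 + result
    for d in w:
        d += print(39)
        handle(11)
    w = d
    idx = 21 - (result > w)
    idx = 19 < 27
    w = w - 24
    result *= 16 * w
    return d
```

Transformed code:
def build(result):
    w = w + (18 > w)
    d = d * (1 // 15)
    idx = set()
    for j in d:
        if d < 28:
            idx.add(35)
    d = d + w
    d = d * (24 + result)
    for d in w:
        d = d + print(39)
        handle(11)
    w = d
    idx = 21 - (result > w)
    idx = 19 < 27
    w = w - 24
    result = result * (16 * w)
    return d

6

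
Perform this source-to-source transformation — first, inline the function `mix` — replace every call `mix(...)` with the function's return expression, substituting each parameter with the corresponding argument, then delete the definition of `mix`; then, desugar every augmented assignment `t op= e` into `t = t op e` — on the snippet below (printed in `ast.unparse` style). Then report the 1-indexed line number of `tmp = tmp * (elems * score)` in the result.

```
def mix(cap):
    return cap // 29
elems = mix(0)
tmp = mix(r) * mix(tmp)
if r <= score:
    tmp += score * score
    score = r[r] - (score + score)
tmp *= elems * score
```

6

Transformed code:
elems = 0 // 29
tmp = r // 29 * (tmp // 29)
if r <= score:
    tmp = tmp + score * score
    score = r[r] - (score + score)
tmp = tmp * (elems * score)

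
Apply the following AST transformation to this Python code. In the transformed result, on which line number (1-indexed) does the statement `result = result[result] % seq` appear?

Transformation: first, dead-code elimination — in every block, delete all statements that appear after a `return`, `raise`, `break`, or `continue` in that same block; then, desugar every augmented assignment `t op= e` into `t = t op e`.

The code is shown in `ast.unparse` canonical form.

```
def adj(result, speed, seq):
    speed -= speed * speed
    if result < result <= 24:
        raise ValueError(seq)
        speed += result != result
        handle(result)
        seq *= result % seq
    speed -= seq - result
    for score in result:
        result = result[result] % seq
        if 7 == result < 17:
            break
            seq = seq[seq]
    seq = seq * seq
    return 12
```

7

Transformed code:
def adj(result, speed, seq):
    speed = speed - speed * speed
    if result < result <= 24:
        raise ValueError(seq)
    speed = speed - (seq - result)
    for score in result:
        result = result[result] % seq
        if 7 == result < 17:
            break
    seq = seq * seq
    return 12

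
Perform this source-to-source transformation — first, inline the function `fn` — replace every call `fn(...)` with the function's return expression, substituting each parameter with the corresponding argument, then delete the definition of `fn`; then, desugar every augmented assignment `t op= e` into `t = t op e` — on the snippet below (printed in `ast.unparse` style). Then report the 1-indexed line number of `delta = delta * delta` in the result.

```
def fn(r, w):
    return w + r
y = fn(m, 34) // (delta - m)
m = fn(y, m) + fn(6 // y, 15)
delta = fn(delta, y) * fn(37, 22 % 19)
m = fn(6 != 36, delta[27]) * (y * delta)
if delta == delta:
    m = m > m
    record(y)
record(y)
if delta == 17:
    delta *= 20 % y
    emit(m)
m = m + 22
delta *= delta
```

13

Transformed code:
y = (34 + m) // (delta - m)
m = m + y + (15 + 6 // y)
delta = (y + delta) * (22 % 19 + 37)
m = (delta[27] + (6 != 36)) * (y * delta)
if delta == delta:
    m = m > m
    record(y)
record(y)
if delta == 17:
    delta = delta * (20 % y)
    emit(m)
m = m + 22
delta = delta * delta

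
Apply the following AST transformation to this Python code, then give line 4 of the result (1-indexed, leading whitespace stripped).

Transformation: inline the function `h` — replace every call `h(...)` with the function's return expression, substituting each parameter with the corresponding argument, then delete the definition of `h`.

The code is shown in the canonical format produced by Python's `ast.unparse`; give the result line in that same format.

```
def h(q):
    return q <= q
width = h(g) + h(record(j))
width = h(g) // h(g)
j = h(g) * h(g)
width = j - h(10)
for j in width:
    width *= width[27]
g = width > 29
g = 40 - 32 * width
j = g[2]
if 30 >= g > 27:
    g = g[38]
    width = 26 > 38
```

width = j - (10 <= 10)

Transformed code:
width = (g <= g) + (record(j) <= record(j))
width = (g <= g) // (g <= g)
j = (g <= g) * (g <= g)
width = j - (10 <= 10)
for j in width:
    width *= width[27]
g = width > 29
g = 40 - 32 * width
j = g[2]
if 30 >= g > 27:
    g = g[38]
    width = 26 > 38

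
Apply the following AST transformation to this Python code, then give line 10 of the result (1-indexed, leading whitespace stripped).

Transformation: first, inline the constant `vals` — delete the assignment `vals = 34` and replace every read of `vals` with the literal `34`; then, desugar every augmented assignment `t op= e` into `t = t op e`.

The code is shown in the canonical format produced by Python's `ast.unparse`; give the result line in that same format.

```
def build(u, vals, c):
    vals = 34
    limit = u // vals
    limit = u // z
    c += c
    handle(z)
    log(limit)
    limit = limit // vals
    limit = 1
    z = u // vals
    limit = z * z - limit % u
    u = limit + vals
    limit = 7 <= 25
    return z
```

limit = z * z - limit % u

Transformed code:
def build(u, vals, c):
    limit = u // 34
    limit = u // z
    c = c + c
    handle(z)
    log(limit)
    limit = limit // 34
    limit = 1
    z = u // 34
    limit = z * z - limit % u
    u = limit + 34
    limit = 7 <= 25
    return z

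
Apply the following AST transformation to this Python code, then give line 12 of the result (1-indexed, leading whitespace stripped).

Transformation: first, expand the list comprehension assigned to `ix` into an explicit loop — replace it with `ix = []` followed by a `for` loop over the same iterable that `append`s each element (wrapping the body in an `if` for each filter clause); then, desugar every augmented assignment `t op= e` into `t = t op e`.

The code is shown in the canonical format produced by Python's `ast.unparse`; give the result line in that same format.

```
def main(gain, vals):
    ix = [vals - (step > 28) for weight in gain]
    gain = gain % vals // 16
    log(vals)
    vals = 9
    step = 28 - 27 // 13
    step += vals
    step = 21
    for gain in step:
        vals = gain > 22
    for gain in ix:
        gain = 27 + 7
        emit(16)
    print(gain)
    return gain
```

Transformed code:
def main(gain, vals):
    ix = []
    for weight in gain:
        ix.append(vals - (step > 28))
    gain = gain % vals // 16
    log(vals)
    vals = 9
    step = 28 - 27 // 13
    step = step + vals
    step = 21
    for gain in step:
        vals = gain > 22
    for gain in ix:
        gain = 27 + 7
        emit(16)
    print(gain)
    return gain

vals = gain > 22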